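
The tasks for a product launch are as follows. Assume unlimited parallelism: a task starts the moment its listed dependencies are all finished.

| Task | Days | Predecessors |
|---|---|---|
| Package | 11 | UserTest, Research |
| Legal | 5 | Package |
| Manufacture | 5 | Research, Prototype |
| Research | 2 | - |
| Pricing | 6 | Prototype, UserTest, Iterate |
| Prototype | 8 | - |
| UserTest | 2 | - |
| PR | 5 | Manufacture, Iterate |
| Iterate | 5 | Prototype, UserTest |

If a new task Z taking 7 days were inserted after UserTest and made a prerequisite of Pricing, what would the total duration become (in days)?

Originally the plan takes 19 days.
With Z inserted, Pricing now waits for max(Prototype, UserTest, Iterate, Z).
New critical path: Prototype→Iterate→Pricing = 8+5+6 = 19 ⇒ 19 days.

19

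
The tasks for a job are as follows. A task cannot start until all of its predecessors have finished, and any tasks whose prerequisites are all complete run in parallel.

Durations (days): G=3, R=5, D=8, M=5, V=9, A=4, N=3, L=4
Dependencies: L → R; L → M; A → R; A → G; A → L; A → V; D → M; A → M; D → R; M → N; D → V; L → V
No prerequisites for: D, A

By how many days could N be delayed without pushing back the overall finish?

1

D→V = 8+9 = 17 sets the makespan at 17 days.
Longest path through N: 16 days (earliest finish 16, latest finish 17).
Float = 17 − 16 = 1.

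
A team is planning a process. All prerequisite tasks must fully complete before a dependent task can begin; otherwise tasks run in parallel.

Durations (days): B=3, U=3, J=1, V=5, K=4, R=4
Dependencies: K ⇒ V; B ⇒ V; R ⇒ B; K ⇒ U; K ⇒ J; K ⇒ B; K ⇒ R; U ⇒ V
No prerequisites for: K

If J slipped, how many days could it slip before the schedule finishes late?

11

The longest chain is K→R→B→V = 4+4+3+5 = 16; overall finish 16 days.
The longest chain containing J totals 5 days.
So J can slip 16 − 5 = 11 days.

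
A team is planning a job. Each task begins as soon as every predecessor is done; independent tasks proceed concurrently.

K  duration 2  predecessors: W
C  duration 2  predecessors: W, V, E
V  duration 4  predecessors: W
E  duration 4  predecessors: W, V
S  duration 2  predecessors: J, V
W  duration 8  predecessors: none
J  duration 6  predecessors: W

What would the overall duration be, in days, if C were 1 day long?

As given, the longest chain is W→V→E→C = 8+4+4+2 = 18, so the finish is 18 days.
C lies on that path, so at 1 day the path becomes 17 days.
The critical path is still W→V→E→C; finish is now 17 days.

17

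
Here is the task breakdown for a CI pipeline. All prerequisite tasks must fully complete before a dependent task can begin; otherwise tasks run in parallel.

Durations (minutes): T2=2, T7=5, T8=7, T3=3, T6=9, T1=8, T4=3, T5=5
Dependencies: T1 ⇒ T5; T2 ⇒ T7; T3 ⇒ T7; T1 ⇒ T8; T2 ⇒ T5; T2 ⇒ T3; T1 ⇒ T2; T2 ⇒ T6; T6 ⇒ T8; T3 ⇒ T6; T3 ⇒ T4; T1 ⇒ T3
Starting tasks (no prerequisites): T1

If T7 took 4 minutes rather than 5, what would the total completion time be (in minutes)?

As given, the longest chain is T1→T2→T3→T6→T8 = 8+2+3+9+7 = 29, so the finish is 29 minutes.
T7 has 11 minutes of float (longest path through it is 18).
The critical path is still T1→T2→T3→T6→T8; finish is now 29 minutes.

29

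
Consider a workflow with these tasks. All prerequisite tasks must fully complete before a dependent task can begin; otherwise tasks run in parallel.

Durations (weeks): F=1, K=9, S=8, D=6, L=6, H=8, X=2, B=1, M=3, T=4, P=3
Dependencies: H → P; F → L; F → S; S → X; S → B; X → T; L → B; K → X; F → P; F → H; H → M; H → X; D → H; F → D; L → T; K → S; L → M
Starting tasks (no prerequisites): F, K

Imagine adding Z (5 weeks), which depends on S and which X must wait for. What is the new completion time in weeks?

28

Originally the plan takes 23 weeks.
With Z inserted, X now waits for max(S, K, H, Z).
New critical path: K→S→Z→X→T = 9+8+5+2+4 = 28 ⇒ 28 weeks.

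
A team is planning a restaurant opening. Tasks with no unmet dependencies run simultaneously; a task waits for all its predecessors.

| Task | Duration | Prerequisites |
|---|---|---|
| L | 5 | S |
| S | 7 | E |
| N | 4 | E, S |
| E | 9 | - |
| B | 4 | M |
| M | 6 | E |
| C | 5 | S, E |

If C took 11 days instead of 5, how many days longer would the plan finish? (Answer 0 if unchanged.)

As given, the longest chain is E→S→C = 9+7+5 = 21, so the finish is 21 days.
C lies on that path, so at 11 days the path becomes 27 days.
That remains the longest chain; total 27 days.
Change in finish: 27 − 21 = +6 days.

6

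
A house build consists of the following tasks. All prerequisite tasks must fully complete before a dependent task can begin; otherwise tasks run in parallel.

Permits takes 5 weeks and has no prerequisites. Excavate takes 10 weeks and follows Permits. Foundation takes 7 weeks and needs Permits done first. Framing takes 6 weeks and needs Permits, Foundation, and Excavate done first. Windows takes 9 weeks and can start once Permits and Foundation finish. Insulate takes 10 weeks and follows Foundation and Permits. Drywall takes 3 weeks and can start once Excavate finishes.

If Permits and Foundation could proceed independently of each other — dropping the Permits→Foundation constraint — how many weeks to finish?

Original critical path: Permits→Foundation→Insulate = 5+7+10 = 22 ⇒ 22 weeks.
Without Permits→Foundation, Foundation's earliest start moves from 5 to 0.
New critical path: Permits→Excavate→Framing = 5+10+6 = 21 ⇒ 21 weeks.

21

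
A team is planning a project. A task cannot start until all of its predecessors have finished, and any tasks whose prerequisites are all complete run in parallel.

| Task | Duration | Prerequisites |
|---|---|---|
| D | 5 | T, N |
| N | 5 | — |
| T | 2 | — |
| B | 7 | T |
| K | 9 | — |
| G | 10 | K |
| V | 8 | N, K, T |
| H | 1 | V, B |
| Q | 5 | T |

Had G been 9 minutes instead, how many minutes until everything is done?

18

As given, the longest chain is K→G = 9+10 = 19, so the finish is 19 minutes.
Since G is critical, the -1 change carries straight to that chain (now 18 minutes).
The binding chain switches to K→V→H = 9+8+1 = 18; finish 18 minutes.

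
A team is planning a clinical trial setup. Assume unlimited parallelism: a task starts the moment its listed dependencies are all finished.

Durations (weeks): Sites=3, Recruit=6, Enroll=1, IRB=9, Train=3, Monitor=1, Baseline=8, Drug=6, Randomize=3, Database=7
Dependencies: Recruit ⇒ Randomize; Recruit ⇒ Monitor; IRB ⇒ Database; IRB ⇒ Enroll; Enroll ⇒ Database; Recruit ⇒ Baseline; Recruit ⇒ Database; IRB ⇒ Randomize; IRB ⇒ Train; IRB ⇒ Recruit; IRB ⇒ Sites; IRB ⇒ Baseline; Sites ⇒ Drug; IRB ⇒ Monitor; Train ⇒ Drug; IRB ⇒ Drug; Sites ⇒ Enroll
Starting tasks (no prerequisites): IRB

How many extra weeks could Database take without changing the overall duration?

The longest chain is IRB→Recruit→Baseline = 9+6+8 = 23; overall finish 23 weeks.
The longest chain containing Database totals 22 weeks.
So Database can slip 23 − 22 = 1 week.

1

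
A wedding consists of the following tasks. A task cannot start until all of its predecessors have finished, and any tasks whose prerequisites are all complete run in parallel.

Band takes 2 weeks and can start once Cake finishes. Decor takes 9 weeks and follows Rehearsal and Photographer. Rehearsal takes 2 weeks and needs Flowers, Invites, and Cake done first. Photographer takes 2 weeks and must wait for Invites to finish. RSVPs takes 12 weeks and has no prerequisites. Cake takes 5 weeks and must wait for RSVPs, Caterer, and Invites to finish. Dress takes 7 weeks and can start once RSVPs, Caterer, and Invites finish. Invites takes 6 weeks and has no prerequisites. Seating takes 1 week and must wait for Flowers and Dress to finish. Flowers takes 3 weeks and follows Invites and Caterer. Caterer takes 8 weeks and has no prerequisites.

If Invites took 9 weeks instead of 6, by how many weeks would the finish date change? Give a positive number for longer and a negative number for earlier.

As given, the longest chain is RSVPs→Cake→Rehearsal→Decor = 12+5+2+9 = 28, so the finish is 28 weeks.
The longest path through Invites is only 22 weeks, so Invites has float 6.
The critical path is still RSVPs→Cake→Rehearsal→Decor; finish is now 28 weeks.
Change in finish: 28 − 28 = +0 weeks.

0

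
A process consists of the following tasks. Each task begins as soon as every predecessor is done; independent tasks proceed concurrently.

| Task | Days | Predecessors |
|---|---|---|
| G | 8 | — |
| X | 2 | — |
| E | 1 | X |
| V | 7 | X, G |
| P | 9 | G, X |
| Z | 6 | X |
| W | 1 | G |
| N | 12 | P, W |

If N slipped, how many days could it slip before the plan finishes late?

0

Critical path: G→P→N = 8+9+12 = 29, so the finish is 29 days.
The longest chain containing N totals 29 days.
Slack of N = 17 − 17 = 0 days.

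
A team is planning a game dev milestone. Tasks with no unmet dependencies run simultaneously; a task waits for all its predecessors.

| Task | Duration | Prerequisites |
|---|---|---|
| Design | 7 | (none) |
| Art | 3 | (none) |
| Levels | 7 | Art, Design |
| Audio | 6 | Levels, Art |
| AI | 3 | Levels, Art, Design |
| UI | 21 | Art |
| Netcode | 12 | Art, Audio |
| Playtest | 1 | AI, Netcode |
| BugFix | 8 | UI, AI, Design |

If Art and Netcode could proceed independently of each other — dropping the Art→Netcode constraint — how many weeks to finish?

With the dependency in place, Design→Levels→Audio→Netcode→Playtest = 7+7+6+12+1 = 33 sets the finish at 33 weeks.
Dropping Art→Netcode doesn't change Netcode's earliest start (20); another predecessor still binds.
After: Design→Levels→Audio→Netcode→Playtest = 7+7+6+12+1 = 33 → 33 weeks.

33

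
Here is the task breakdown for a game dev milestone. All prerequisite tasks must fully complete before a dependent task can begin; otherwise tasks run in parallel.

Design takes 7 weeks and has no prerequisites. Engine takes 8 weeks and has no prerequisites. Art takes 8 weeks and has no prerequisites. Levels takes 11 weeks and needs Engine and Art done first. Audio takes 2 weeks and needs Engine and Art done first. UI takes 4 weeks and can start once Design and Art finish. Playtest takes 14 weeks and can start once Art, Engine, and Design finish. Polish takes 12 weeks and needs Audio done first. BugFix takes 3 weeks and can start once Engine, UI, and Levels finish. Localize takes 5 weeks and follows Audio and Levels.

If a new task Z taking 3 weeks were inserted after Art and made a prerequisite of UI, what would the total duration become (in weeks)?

24

Originally the schedule takes 24 weeks.
With Z inserted, UI now waits for max(Design, Art, Z).
New critical path: Engine→Levels→Localize = 8+11+5 = 24 ⇒ 24 weeks.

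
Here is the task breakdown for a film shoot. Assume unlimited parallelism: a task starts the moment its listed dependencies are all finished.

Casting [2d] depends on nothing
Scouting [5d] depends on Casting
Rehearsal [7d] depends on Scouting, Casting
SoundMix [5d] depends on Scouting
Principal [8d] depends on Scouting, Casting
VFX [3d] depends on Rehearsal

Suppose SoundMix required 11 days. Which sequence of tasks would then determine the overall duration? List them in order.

Casting, Scouting, SoundMix

As given, the longest chain is Casting→Scouting→Rehearsal→VFX = 2+5+7+3 = 17, so the finish is 17 days.
SoundMix is off the critical path — its longest chain is 12 days, giving 5 of slack.
New critical path: Casting→Scouting→SoundMix = 2+5+11 = 18 ⇒ 18 days.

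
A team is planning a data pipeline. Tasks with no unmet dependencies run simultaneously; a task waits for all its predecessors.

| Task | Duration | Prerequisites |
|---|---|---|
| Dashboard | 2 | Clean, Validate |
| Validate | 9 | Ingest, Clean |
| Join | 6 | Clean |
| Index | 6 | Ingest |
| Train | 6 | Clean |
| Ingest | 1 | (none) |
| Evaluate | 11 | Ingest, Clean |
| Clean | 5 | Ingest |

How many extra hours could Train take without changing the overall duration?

5

The longest chain is Ingest→Clean→Validate→Dashboard = 1+5+9+2 = 17; overall finish 17 hours.
Train finishes as early as 12 and must finish by 17.
Slack of Train = 11 − 6 = 5 hours.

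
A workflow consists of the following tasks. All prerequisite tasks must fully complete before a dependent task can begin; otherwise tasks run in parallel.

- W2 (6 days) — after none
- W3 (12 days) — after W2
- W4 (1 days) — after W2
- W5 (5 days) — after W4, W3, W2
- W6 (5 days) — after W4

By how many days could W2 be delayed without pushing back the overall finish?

0

Critical path: W2→W3→W5 = 6+12+5 = 23, so the finish is 23 days.
Longest path through W2: 23 days (earliest finish 6, latest finish 6).
Float = 23 − 23 = 0.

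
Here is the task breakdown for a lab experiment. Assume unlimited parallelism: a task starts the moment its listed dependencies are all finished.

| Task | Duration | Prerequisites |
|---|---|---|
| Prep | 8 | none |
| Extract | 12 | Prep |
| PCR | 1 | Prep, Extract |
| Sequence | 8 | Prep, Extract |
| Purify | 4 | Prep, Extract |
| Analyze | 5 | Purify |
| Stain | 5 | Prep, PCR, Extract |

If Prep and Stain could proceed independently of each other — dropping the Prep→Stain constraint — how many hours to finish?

Before: longest chain Prep→Extract→Purify→Analyze = 8+12+4+5 = 29, finish 29.
Dropping Prep→Stain doesn't change Stain's earliest start (21); another predecessor still binds.
The longest chain is now Prep→Extract→Purify→Analyze = 8+12+4+5 = 29, so the job takes 29 hours.

29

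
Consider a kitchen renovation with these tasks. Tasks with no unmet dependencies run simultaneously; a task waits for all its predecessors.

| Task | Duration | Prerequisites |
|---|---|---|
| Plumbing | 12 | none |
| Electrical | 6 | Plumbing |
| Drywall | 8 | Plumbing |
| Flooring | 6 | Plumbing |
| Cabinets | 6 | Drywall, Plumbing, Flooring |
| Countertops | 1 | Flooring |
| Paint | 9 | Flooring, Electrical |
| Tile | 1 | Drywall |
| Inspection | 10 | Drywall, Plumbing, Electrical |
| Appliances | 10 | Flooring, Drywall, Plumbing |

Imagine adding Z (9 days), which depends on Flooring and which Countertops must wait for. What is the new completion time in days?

30

Originally the project takes 30 days.
With Z inserted, Countertops now waits for max(Flooring, Z).
New critical path: Plumbing→Drywall→Inspection = 12+8+10 = 30 ⇒ 30 days.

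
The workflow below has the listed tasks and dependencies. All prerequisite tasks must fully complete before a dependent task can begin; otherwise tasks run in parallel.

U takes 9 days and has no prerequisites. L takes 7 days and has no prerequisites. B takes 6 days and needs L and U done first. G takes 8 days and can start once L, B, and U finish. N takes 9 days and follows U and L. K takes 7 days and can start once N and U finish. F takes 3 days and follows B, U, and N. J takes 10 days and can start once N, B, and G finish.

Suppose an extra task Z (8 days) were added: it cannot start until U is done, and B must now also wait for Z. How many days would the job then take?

Originally the job takes 33 days.
With Z inserted, B now waits for max(L, U, Z).
New critical path: U→Z→B→G→J = 9+8+6+8+10 = 41 ⇒ 41 days.

41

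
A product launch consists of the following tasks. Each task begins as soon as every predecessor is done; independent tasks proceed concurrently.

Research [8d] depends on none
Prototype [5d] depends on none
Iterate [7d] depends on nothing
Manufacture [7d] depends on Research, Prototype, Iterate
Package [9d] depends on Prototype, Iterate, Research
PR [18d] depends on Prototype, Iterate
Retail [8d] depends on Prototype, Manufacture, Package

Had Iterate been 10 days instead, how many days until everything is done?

28

As given, the longest chain is Iterate→PR = 7+18 = 25, so the finish is 25 days.
Since Iterate is critical, the +3 change carries straight to that chain (now 28 days).
The critical path is still Iterate→PR; finish is now 28 days.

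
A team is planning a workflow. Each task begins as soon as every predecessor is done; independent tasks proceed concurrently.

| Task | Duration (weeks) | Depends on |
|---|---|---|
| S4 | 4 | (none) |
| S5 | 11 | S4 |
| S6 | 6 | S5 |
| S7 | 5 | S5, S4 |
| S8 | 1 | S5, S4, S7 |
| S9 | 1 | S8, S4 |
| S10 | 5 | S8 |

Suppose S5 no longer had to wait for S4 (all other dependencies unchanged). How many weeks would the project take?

22

Original critical path: S4→S5→S7→S8→S10 = 4+11+5+1+5 = 26 ⇒ 26 weeks.
Without S4→S5, S5's earliest start moves from 4 to 0.
New critical path: S5→S7→S8→S10 = 11+5+1+5 = 22 ⇒ 22 weeks.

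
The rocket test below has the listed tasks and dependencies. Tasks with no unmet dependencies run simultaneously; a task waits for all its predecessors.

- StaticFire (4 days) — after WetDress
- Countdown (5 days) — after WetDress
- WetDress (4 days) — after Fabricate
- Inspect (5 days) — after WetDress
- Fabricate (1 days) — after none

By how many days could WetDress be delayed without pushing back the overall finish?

0

Fabricate→WetDress→Inspect = 1+4+5 = 10 sets the makespan at 10 days.
The longest chain containing WetDress totals 10 days.
Slack of WetDress = 1 − 1 = 0 days.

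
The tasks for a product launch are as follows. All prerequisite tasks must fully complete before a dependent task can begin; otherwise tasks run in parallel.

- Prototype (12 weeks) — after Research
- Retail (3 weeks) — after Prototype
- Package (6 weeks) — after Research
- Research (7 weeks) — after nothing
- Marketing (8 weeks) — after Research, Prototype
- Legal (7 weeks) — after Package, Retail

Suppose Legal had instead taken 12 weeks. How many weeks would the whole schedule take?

Baseline: Research→Prototype→Retail→Legal = 7+12+3+7 = 29 → 29 weeks.
Legal lies on that path, so at 12 weeks the path becomes 34 weeks.
No other chain overtakes it, so the finish is 34 weeks.

34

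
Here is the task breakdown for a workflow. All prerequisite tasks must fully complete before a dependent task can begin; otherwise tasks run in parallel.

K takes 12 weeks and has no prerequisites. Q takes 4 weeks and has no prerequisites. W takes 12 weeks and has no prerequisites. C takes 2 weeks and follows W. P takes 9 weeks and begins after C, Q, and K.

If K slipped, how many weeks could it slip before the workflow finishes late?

The longest chain is W→C→P = 12+2+9 = 23; overall finish 23 weeks.
K finishes as early as 12 and must finish by 14.
So K can slip 14 − 12 = 2 weeks.

2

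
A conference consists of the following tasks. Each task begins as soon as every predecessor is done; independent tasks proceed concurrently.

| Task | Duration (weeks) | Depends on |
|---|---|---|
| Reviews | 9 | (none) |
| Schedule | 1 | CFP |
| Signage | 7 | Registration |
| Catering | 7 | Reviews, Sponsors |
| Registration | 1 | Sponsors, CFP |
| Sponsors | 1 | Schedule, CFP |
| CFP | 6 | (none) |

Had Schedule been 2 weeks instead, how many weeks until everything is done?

17

As given, the longest chain is CFP→Schedule→Sponsors→Registration→Signage = 6+1+1+1+7 = 16, so the finish is 16 weeks.
Schedule is on the critical path; changing it to 2 makes that path 17 weeks.
The critical path is still CFP→Schedule→Sponsors→Registration→Signage; finish is now 17 weeks.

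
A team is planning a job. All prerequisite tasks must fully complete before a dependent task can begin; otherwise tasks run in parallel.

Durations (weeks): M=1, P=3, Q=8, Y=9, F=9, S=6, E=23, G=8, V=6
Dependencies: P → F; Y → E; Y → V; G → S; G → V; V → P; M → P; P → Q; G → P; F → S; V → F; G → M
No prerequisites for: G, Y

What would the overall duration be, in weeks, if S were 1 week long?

Baseline: Y→V→P→F→S = 9+6+3+9+6 = 33 → 33 weeks.
Since S is critical, the -5 change carries straight to that chain (now 28 weeks).
The binding chain switches to Y→E = 9+23 = 32; finish 32 weeks.

32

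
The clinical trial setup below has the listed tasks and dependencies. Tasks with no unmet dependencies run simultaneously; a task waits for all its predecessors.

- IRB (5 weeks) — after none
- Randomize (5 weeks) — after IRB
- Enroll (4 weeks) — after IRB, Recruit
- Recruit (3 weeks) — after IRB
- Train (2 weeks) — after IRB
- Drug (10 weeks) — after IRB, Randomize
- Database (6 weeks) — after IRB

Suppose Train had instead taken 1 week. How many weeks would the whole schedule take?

20

Actual critical path: IRB→Randomize→Drug = 5+5+10 = 20 ⇒ 20 weeks.
The longest path through Train is only 7 weeks, so Train has float 13.
That remains the longest chain; total 20 weeks.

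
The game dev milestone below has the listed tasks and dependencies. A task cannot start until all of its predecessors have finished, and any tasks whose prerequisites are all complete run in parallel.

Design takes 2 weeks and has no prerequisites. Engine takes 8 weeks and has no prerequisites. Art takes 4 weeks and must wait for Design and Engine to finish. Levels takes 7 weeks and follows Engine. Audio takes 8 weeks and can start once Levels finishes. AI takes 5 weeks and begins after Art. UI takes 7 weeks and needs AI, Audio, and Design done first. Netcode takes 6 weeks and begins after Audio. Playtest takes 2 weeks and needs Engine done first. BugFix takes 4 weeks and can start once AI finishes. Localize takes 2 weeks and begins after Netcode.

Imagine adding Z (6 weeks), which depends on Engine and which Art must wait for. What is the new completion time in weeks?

Originally the project takes 31 weeks.
With Z inserted, Art now waits for max(Design, Engine, Z).
New critical path: Engine→Levels→Audio→Netcode→Localize = 8+7+8+6+2 = 31 ⇒ 31 weeks.

31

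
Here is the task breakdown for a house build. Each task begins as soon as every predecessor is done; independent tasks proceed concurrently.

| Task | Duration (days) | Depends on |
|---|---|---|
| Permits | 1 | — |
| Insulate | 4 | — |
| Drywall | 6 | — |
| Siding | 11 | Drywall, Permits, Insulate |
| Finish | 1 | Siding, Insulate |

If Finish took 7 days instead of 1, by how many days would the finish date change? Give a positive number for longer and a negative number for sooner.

Baseline: Drywall→Siding→Finish = 6+11+1 = 18 → 18 days.
Finish lies on that path, so at 7 days the path becomes 24 days.
The critical path is still Drywall→Siding→Finish; finish is now 24 days.
Change in finish: 24 − 18 = +6 days.

6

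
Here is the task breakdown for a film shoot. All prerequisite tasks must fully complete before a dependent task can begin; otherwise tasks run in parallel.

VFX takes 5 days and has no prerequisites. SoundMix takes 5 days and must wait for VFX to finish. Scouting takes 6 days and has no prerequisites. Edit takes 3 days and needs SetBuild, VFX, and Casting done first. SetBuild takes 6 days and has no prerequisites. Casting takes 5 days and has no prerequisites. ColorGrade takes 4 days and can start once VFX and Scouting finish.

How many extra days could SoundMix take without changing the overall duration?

Scouting→ColorGrade = 6+4 = 10 sets the makespan at 10 days.
Longest path through SoundMix: 10 days (earliest finish 10, latest finish 10).
Slack of SoundMix = 5 − 5 = 0 days.

0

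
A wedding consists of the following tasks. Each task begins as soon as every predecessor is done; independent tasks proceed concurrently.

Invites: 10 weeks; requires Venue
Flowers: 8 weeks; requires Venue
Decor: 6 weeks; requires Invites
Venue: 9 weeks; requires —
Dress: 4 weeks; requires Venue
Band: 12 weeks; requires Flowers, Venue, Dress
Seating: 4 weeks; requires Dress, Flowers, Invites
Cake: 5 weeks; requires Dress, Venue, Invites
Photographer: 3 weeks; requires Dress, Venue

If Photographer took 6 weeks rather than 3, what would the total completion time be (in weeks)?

Actual critical path: Venue→Flowers→Band = 9+8+12 = 29 ⇒ 29 weeks.
The longest path through Photographer is only 16 weeks, so Photographer has float 13.
That remains the longest chain; total 29 weeks.

29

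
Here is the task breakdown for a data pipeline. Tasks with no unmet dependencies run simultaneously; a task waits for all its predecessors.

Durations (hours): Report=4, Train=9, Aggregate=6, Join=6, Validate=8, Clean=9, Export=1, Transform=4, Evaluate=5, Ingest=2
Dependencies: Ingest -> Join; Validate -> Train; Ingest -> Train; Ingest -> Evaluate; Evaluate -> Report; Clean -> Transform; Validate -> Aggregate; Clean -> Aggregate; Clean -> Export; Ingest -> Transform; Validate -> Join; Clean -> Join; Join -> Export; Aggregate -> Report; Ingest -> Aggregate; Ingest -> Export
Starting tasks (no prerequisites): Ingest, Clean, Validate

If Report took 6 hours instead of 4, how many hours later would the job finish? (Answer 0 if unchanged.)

2

As given, the longest chain is Clean→Aggregate→Report = 9+6+4 = 19, so the finish is 19 hours.
Report is on the critical path; changing it to 6 makes that path 21 hours.
The critical path is still Clean→Aggregate→Report; finish is now 21 hours.
Change in finish: 21 − 19 = +2 hours.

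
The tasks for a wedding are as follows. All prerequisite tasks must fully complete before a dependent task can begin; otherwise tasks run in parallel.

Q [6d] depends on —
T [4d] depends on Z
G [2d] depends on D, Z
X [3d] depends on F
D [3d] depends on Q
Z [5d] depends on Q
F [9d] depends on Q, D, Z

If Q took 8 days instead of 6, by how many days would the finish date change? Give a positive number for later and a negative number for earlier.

Baseline: Q→Z→F→X = 6+5+9+3 = 23 → 23 days.
Q is on the critical path; changing it to 8 makes that path 25 days.
That remains the longest chain; total 25 days.
Change in finish: 25 − 23 = +2 days.

2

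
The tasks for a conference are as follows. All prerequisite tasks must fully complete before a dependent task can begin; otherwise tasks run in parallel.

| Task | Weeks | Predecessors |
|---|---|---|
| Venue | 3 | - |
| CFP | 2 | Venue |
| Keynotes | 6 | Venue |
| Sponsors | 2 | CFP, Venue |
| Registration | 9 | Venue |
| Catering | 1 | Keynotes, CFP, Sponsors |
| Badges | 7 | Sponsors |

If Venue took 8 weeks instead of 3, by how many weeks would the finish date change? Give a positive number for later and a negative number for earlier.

As given, the longest chain is Venue→CFP→Sponsors→Badges = 3+2+2+7 = 14, so the finish is 14 weeks.
Since Venue is critical, the +5 change carries straight to that chain (now 19 weeks).
The critical path is still Venue→CFP→Sponsors→Badges; finish is now 19 weeks.
Change in finish: 19 − 14 = +5 weeks.

5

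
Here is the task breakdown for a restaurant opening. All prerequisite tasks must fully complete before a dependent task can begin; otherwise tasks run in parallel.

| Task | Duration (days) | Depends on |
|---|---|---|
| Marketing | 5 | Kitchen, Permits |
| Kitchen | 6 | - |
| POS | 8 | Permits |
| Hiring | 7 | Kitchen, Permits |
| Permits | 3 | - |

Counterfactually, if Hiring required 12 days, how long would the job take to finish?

18

As given, the longest chain is Kitchen→Hiring = 6+7 = 13, so the finish is 13 days.
Since Hiring is critical, the +5 change carries straight to that chain (now 18 days).
That remains the longest chain; total 18 days.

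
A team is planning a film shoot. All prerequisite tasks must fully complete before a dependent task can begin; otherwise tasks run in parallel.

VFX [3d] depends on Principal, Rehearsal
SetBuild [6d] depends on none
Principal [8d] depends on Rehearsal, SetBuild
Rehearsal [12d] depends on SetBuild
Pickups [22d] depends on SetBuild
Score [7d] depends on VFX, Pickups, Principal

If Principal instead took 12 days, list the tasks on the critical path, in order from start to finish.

SetBuild, Rehearsal, Principal, VFX, Score

The binding path is SetBuild→Rehearsal→Principal→VFX→Score = 6+12+8+3+7 = 36; finish at 36 days.
Since Principal is critical, the +4 change carries straight to that chain (now 40 days).
The critical path is still SetBuild→Rehearsal→Principal→VFX→Score; finish is now 40 days.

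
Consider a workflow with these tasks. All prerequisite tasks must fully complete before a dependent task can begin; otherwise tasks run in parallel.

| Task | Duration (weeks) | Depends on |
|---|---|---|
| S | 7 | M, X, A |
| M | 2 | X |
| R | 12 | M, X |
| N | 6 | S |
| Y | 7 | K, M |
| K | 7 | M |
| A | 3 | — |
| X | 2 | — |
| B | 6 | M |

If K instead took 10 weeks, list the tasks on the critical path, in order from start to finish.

Baseline: X→M→K→Y = 2+2+7+7 = 18 → 18 weeks.
K is on the critical path; changing it to 10 makes that path 21 weeks.
No other chain overtakes it, so the finish is 21 weeks.

X, M, K, Y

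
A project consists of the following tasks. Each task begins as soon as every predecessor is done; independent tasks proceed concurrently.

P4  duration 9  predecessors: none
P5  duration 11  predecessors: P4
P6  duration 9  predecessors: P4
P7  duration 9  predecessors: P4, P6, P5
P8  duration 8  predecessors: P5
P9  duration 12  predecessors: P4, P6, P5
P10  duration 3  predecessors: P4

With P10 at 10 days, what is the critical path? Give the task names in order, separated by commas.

P4, P5, P9

Critical path before the change: P4→P5→P9 = 9+11+12 = 32 giving 32 days.
P10 is off the critical path — its longest chain is 12 days, giving 20 of slack.
The critical path is still P4→P5→P9; finish is now 32 days.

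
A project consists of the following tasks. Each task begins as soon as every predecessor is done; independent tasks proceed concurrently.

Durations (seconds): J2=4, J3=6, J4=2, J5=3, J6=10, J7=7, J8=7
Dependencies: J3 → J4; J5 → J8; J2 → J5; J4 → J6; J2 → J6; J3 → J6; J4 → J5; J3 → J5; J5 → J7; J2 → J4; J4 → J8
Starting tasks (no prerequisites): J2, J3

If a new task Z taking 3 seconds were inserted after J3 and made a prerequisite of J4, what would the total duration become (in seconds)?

21

Originally the project takes 18 seconds.
With Z inserted, J4 now waits for max(J2, J3, Z).
New critical path: J3→Z→J4→J5→J7 = 6+3+2+3+7 = 21 ⇒ 21 seconds.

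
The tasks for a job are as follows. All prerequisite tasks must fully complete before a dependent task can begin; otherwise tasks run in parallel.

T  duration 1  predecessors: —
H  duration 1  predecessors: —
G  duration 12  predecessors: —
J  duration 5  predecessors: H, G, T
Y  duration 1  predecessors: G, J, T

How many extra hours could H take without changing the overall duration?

The longest chain is G→J→Y = 12+5+1 = 18; overall finish 18 hours.
H finishes as early as 1 and must finish by 12.
Slack of H = 11 − 0 = 11 hours.

11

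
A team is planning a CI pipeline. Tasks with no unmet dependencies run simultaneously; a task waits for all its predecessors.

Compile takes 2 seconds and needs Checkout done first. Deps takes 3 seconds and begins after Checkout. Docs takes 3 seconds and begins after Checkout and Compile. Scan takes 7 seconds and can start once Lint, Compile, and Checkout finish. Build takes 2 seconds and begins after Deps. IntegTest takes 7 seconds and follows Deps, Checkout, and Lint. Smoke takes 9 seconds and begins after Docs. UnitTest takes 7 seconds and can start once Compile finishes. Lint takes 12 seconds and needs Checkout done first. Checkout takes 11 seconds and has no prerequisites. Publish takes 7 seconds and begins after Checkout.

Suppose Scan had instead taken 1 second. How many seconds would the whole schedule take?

Actual critical path: Checkout→Lint→Scan = 11+12+7 = 30 ⇒ 30 seconds.
Scan is on the critical path; changing it to 1 makes that path 24 seconds.
New critical path: Checkout→Lint→IntegTest = 11+12+7 = 30 ⇒ 30 seconds.

30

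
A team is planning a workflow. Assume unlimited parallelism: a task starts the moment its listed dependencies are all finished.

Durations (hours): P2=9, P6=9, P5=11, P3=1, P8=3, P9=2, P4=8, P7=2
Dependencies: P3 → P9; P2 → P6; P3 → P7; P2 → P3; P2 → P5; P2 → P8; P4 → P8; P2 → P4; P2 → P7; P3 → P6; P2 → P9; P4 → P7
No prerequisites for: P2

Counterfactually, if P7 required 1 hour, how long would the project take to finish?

Baseline: P2→P4→P8 = 9+8+3 = 20 → 20 hours.
The longest path through P7 is only 19 hours, so P7 has float 1.
That remains the longest chain; total 20 hours.

20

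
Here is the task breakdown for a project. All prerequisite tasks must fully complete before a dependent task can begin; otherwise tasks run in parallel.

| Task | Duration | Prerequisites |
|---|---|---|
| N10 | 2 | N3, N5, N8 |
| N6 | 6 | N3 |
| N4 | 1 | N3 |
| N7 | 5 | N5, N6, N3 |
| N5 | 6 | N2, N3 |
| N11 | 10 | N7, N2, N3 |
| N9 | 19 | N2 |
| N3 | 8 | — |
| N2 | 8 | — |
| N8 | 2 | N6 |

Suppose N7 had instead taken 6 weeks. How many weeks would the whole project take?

30

The binding path is N2→N5→N7→N11 = 8+6+5+10 = 29; finish at 29 weeks.
N7 is on the critical path; changing it to 6 makes that path 30 weeks.
No other chain overtakes it, so the finish is 30 weeks.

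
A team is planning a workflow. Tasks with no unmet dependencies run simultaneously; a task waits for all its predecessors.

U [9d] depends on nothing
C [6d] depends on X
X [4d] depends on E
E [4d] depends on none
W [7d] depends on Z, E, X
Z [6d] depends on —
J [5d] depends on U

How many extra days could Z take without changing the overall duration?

2

Critical path: E→X→W = 4+4+7 = 15, so the finish is 15 days.
Z finishes as early as 6 and must finish by 8.
Float = 15 − 13 = 2.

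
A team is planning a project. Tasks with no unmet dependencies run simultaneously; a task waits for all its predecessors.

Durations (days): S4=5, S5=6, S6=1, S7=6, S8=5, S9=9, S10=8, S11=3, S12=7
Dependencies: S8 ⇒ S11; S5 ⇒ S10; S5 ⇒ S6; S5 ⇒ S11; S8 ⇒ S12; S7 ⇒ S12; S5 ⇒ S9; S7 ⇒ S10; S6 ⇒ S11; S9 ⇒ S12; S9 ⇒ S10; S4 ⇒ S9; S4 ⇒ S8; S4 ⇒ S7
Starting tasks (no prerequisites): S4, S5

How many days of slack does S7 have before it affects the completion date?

S5→S9→S10 = 6+9+8 = 23 sets the makespan at 23 days.
Longest path through S7: 19 days (earliest finish 11, latest finish 15).
Slack of S7 = 9 − 5 = 4 days.

4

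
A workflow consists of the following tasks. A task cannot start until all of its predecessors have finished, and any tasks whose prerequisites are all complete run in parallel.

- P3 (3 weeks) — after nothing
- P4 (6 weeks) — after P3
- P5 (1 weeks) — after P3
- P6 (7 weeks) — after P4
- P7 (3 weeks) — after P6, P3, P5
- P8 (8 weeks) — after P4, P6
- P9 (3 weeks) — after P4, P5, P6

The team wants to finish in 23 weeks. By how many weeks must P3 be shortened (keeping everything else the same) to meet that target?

Current finish: 24 weeks; target: 23.
P3 is on every critical path, so each week cut from P3 cuts the finish by one (this holds down to a finish of 22).
Need 24 − 23 = 1 week off P3 → P3 becomes 2 weeks, finish becomes 23.

1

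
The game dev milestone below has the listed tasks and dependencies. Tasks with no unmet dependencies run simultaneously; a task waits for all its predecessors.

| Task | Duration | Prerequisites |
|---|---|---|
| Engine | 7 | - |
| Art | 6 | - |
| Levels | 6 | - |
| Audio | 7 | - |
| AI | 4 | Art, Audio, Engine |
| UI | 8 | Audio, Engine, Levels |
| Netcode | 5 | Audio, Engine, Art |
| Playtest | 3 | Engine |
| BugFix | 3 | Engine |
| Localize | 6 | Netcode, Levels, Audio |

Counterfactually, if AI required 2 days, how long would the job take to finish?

18

Critical path before the change: Engine→Netcode→Localize = 7+5+6 = 18 giving 18 days.
AI is off the critical path — its longest chain is 11 days, giving 7 of slack.
The critical path is still Engine→Netcode→Localize; finish is now 18 days.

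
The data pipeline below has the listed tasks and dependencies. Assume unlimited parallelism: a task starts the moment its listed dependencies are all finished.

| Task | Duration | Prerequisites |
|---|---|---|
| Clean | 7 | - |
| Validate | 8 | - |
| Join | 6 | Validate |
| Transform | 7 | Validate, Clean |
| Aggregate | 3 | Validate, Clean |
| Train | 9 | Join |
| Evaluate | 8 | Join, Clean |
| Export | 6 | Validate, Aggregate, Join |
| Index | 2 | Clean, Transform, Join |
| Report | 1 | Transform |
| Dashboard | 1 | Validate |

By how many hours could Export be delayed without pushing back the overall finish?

3

Validate→Join→Train = 8+6+9 = 23 sets the makespan at 23 hours.
Longest path through Export: 20 hours (earliest finish 20, latest finish 23).
Slack of Export = 17 − 14 = 3 hours.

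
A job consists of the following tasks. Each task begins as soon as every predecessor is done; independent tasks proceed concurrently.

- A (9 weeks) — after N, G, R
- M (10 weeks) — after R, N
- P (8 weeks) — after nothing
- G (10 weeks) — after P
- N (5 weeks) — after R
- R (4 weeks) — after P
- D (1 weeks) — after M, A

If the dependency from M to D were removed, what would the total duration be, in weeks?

With the dependency in place, P→R→N→M→D = 8+4+5+10+1 = 28 sets the finish at 28 weeks.
Dropping M→D doesn't change D's earliest start (27); another predecessor still binds.
New critical path: P→G→A→D = 8+10+9+1 = 28 ⇒ 28 weeks.

28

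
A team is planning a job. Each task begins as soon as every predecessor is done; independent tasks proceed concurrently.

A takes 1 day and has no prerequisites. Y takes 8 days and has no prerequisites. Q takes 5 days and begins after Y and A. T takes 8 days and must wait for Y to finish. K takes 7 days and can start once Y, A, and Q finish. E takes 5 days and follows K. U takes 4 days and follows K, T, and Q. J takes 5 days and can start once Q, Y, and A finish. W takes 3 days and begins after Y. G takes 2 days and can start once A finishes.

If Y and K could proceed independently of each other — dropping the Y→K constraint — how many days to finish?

Before: longest chain Y→Q→K→E = 8+5+7+5 = 25, finish 25.
Dropping Y→K doesn't change K's earliest start (13); another predecessor still binds.
The longest chain is now Y→Q→K→E = 8+5+7+5 = 25, so the schedule takes 25 days.

25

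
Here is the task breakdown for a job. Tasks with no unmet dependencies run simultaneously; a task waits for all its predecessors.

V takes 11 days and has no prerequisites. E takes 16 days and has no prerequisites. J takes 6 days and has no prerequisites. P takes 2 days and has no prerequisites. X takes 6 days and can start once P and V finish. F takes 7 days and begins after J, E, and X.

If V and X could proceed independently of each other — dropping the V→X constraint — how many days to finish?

23

Before: longest chain V→X→F = 11+6+7 = 24, finish 24.
Without V→X, X's earliest start moves from 11 to 2.
New critical path: E→F = 16+7 = 23 ⇒ 23 days.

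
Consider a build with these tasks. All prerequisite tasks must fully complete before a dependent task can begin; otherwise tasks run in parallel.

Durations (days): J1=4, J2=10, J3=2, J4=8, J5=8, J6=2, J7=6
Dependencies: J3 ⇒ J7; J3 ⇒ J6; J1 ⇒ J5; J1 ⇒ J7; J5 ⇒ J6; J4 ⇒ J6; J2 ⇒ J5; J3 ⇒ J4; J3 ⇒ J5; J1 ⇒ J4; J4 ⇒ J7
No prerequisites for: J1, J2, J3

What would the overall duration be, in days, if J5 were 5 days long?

Critical path before the change: J2→J5→J6 = 10+8+2 = 20 giving 20 days.
Since J5 is critical, the -3 change carries straight to that chain (now 17 days).
New critical path: J1→J4→J7 = 4+8+6 = 18 ⇒ 18 days.

18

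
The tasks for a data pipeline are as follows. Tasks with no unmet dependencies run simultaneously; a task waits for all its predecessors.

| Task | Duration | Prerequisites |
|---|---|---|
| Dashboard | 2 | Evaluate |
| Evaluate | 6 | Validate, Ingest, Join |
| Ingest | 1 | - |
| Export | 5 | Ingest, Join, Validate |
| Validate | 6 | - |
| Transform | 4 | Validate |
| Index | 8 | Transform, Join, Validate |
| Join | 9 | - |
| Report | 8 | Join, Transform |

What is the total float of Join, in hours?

1

Validate→Transform→Index = 6+4+8 = 18 sets the makespan at 18 hours.
Longest path through Join: 17 hours (earliest finish 9, latest finish 10).
So Join can slip 10 − 9 = 1 hour.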